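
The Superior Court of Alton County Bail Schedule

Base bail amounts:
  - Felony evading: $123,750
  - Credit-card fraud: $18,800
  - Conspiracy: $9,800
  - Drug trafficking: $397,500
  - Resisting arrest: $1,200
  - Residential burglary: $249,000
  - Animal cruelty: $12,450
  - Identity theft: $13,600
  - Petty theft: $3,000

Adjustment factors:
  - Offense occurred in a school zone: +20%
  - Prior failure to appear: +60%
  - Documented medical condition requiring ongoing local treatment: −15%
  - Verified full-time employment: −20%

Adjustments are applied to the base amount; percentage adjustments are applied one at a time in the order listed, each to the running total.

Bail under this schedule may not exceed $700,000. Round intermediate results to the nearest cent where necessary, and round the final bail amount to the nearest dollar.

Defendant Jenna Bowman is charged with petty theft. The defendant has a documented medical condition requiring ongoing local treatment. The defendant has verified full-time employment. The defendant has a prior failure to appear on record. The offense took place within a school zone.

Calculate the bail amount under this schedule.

Base amounts from the schedule: petty theft $3,000.
Single charge. Combined base = $3,000.
Offense occurred in a school zone (+20%): $3,000 × 1.2 = $3,600.
Prior failure to appear (+60%): $3,600 × 1.6 = $5,760.
Documented medical condition requiring ongoing local treatment (−15%): $5,760 × 0.85 = $4,896.
Verified full-time employment (−20%): $4,896 × 0.8 = $3,916.80.
$3,916.80 is within the $700,000 maximum.
Rounded to the nearest dollar: $3,917.

$3,917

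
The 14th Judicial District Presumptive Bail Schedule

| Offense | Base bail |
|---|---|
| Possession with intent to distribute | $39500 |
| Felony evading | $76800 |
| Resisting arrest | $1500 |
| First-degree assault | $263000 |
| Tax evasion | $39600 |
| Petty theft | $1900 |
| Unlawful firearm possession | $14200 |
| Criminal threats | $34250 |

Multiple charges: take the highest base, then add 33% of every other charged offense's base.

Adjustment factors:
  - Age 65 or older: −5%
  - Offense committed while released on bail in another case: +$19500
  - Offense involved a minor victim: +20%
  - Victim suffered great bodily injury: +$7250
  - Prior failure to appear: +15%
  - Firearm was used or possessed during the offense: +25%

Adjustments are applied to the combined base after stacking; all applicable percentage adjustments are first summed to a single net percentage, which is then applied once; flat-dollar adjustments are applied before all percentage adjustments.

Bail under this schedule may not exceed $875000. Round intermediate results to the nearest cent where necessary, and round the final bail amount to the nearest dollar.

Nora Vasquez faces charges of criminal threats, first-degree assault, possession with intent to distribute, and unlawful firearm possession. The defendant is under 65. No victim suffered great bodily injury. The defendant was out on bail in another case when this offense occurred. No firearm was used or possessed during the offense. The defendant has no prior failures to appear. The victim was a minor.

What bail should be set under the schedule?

Base amounts from the schedule: criminal threats $34250; first-degree assault $263000; possession with intent to distribute $39500; unlawful firearm possession $14200.
Stacking rule: highest base plus 33% of each additional charge. Highest is first-degree assault at $263000. Additional: $34250 × 33% = $11302.50; $39500 × 33% = $13035; $14200 × 33% = $4686. Combined base = $263000 + $29023.50 = $292023.50.
Offense committed while released on bail in another case (+$19500 flat): $292023.50 + $19500 = $311523.50.
Offense involved a minor victim (+20%): $311523.50 × 1.2 = $373828.20.
$373828.20 is within the $875000 maximum.
Rounded to the nearest dollar: $373828.

$373828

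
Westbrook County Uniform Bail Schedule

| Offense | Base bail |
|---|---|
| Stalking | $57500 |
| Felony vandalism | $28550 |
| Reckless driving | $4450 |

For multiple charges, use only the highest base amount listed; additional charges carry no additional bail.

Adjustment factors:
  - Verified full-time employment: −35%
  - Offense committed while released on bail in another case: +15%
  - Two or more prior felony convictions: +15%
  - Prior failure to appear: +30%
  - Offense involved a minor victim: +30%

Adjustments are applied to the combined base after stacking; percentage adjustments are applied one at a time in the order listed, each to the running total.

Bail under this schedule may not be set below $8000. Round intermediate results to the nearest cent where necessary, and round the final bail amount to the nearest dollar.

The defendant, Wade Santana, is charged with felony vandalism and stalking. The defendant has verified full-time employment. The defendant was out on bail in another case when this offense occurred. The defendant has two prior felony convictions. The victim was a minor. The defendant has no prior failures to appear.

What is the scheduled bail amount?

Base amounts from the schedule: felony vandalism $28550; stalking $57500.
Stacking rule: use the highest base only. Highest is stalking at $57500. Combined base = $57500.
Verified full-time employment (−35%): $57500 × 0.65 = $37375.
Offense committed while released on bail in another case (+15%): $37375 × 1.15 = $42981.25.
Two or more prior felony convictions (+15%): $42981.25 × 1.15 = $49428.44.
Offense involved a minor victim (+30%): $49428.44 × 1.3 = $64256.97.
$64256.97 is at or above the $8000 minimum.
Rounded to the nearest dollar: $64257.

$64257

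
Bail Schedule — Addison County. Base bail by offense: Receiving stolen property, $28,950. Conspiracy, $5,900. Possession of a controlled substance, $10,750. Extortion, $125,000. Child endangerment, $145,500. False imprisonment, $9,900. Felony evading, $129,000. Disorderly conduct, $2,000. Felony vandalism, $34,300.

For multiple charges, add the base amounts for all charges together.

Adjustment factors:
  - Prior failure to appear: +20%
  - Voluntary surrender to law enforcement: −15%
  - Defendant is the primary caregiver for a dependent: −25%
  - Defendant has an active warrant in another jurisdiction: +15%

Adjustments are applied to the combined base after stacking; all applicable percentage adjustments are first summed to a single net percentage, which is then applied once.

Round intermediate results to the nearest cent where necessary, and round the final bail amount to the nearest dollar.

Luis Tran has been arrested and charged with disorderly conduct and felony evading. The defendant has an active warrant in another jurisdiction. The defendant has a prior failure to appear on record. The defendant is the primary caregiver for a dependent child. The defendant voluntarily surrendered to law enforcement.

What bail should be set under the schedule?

$124,450

Base amounts from the schedule: disorderly conduct $2,000; felony evading $129,000.
Stacking rule: sum of all bases. $2,000 + $129,000 = $131,000.
Net percentage adjustment: +20% −15% −25% +15% = −5%. $131,000 × 0.95 = $124,450.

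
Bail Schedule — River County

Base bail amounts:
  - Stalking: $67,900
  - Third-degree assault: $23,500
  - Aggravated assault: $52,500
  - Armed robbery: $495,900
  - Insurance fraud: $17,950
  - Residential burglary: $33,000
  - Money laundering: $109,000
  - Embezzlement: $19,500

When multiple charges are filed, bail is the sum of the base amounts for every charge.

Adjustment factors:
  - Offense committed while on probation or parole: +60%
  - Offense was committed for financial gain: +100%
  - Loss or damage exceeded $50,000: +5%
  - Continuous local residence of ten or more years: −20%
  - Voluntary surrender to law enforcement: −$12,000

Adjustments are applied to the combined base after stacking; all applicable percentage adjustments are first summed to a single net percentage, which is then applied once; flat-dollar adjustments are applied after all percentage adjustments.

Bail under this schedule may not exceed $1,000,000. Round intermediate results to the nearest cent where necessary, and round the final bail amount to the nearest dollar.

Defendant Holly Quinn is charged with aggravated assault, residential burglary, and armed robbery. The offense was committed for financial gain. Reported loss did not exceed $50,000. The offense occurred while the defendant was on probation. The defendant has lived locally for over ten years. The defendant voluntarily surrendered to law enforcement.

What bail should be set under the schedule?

Base amounts from the schedule: aggravated assault $52,500; residential burglary $33,000; armed robbery $495,900.
Stacking rule: sum of all bases. $52,500 + $33,000 + $495,900 = $581,400.
Net percentage adjustment: +60% +100% −20% = +140%. $581,400 × 2.4 = $1,395,360.
Voluntary surrender to law enforcement (−$12,000 flat): $1,395,360 − $12,000 = $1,383,360.
Result $1,383,360 exceeds the maximum of $1,000,000; bail is capped at $1,000,000.

$1,000,000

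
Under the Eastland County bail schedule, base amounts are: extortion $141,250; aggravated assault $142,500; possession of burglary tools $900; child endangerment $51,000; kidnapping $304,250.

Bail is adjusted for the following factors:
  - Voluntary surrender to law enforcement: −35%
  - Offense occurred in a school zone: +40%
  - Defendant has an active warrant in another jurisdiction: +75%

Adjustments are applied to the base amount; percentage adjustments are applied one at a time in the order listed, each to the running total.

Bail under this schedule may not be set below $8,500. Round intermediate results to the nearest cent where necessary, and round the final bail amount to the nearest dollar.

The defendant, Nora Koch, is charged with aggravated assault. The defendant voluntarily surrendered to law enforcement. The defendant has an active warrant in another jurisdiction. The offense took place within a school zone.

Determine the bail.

$226,931

Base amounts from the schedule: aggravated assault $142,500.
Single charge. Combined base = $142,500.
Voluntary surrender to law enforcement (−35%): $142,500 × 0.65 = $92,625.
Offense occurred in a school zone (+40%): $92,625 × 1.4 = $129,675.
Defendant has an active warrant in another jurisdiction (+75%): $129,675 × 1.75 = $226,931.25.
$226,931.25 is at or above the $8,500 minimum.
Rounded to the nearest dollar: $226,931.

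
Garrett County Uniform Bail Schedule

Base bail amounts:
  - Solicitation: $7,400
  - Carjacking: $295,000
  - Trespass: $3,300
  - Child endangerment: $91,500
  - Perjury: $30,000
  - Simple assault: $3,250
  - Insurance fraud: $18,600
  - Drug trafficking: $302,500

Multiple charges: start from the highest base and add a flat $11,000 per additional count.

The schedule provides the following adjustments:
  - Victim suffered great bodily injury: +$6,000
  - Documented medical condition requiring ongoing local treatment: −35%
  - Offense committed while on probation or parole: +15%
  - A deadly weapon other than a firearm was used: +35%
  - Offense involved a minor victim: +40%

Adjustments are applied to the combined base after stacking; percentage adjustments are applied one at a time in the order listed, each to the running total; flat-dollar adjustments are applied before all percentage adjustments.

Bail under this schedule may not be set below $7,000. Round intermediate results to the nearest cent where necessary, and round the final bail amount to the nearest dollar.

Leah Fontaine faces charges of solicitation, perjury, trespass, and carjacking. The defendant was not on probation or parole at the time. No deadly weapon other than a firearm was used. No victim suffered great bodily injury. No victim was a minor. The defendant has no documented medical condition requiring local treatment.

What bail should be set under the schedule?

$328,000

Base amounts from the schedule: solicitation $7,400; perjury $30,000; trespass $3,300; carjacking $295,000.
Stacking rule: highest base plus $11,000 per additional charge. Highest is carjacking at $295,000; 3 additional charges → +$33,000. Combined base = $328,000.
No adjustment factors apply to this defendant.
$328,000 is at or above the $7,000 minimum.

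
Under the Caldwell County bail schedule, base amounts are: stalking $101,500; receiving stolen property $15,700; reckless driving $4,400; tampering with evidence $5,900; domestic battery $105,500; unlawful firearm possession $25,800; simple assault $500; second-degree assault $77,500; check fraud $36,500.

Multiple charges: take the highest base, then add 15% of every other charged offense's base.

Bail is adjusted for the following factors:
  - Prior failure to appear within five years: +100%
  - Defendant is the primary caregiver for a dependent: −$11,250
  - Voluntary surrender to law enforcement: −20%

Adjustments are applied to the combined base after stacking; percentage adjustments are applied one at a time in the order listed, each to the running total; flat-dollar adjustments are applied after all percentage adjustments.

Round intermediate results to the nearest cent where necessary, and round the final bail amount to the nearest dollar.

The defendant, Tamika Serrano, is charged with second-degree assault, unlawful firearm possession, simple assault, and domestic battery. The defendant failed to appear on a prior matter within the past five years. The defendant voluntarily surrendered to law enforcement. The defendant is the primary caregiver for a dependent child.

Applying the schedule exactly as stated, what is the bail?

Base amounts from the schedule: second-degree assault $77,500; unlawful firearm possession $25,800; simple assault $500; domestic battery $105,500.
Stacking rule: highest base plus 15% of each additional charge. Highest is domestic battery at $105,500. Additional: $77,500 × 15% = $11,625; $25,800 × 15% = $3,870; $500 × 15% = $75. Combined base = $105,500 + $15,570 = $121,070.
Prior failure to appear within five years (+100%): $121,070 × 2 = $242,140.
Voluntary surrender to law enforcement (−20%): $242,140 × 0.8 = $193,712.
Defendant is the primary caregiver for a dependent (−$11,250 flat): $193,712 − $11,250 = $182,462.

$182,462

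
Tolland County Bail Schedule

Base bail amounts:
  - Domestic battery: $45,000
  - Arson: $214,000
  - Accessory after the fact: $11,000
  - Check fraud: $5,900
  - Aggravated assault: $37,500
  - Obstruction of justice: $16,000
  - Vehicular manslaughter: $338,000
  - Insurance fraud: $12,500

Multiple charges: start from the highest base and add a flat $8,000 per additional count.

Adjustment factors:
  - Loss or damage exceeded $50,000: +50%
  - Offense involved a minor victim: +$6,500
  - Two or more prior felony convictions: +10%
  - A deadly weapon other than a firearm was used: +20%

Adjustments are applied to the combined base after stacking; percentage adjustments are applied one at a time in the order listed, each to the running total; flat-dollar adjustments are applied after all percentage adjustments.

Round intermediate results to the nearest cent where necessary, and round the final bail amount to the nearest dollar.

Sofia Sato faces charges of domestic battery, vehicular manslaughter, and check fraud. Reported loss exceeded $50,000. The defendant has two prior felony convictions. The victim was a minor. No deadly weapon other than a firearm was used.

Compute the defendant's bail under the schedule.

Base amounts from the schedule: domestic battery $45,000; vehicular manslaughter $338,000; check fraud $5,900.
Stacking rule: highest base plus $8,000 per additional charge. Highest is vehicular manslaughter at $338,000; 2 additional charges → +$16,000. Combined base = $354,000.
Loss or damage exceeded $50,000 (+50%): $354,000 × 1.5 = $531,000.
Two or more prior felony convictions (+10%): $531,000 × 1.1 = $584,100.
Offense involved a minor victim (+$6,500 flat): $584,100 + $6,500 = $590,600.

$590,600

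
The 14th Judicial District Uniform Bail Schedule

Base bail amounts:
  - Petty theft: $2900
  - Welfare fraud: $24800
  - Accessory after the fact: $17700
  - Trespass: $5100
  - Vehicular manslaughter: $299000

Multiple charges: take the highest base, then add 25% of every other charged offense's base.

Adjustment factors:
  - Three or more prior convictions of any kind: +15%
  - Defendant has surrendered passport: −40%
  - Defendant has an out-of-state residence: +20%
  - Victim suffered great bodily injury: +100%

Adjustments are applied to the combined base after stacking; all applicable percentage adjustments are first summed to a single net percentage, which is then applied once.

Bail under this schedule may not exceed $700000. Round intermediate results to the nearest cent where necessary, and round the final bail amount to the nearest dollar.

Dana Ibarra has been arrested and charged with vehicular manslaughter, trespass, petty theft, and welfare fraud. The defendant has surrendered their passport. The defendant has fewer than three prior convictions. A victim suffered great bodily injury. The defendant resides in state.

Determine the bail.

Base amounts from the schedule: vehicular manslaughter $299000; trespass $5100; petty theft $2900; welfare fraud $24800.
Stacking rule: highest base plus 25% of each additional charge. Highest is vehicular manslaughter at $299000. Additional: $5100 × 25% = $1275; $2900 × 25% = $725; $24800 × 25% = $6200. Combined base = $299000 + $8200 = $307200.
Net percentage adjustment: −40% +100% = +60%. $307200 × 1.6 = $491520.
$491520 is within the $700000 maximum.

$491520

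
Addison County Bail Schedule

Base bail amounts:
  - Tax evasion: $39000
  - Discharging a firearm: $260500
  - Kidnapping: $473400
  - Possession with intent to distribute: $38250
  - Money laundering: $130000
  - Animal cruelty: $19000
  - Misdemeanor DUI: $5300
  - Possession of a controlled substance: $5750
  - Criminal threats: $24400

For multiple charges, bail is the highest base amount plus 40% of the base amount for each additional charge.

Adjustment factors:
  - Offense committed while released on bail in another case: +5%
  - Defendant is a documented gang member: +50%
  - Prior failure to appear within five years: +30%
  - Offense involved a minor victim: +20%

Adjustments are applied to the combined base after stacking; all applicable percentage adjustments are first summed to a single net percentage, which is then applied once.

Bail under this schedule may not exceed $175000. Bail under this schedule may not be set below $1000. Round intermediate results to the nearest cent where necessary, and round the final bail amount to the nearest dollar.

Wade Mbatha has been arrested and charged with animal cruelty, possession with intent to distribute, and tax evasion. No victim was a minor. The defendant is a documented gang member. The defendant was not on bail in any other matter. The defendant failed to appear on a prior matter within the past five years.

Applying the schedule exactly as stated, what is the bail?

$111420

Base amounts from the schedule: animal cruelty $19000; possession with intent to distribute $38250; tax evasion $39000.
Stacking rule: highest base plus 40% of each additional charge. Highest is tax evasion at $39000. Additional: $19000 × 40% = $7600; $38250 × 40% = $15300. Combined base = $39000 + $22900 = $61900.
Net percentage adjustment: +50% +30% = +80%. $61900 × 1.8 = $111420.
$111420 is within the $175000 maximum.
$111420 is at or above the $1000 minimum.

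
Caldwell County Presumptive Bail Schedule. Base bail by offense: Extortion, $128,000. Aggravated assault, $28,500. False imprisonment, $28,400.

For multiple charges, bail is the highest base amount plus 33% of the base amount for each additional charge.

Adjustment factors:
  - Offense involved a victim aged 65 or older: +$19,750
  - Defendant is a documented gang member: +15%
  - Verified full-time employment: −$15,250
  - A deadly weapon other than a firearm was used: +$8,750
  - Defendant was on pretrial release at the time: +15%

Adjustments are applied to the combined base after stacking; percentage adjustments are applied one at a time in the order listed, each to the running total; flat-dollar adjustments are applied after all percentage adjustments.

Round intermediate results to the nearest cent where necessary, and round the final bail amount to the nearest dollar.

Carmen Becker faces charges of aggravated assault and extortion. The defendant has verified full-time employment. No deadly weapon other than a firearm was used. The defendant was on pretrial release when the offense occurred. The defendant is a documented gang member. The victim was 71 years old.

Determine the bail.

Base amounts from the schedule: aggravated assault $28,500; extortion $128,000.
Stacking rule: highest base plus 33% of each additional charge. Highest is extortion at $128,000. Additional: $28,500 × 33% = $9,405. Combined base = $128,000 + $9,405 = $137,405.
Defendant is a documented gang member (+15%): $137,405 × 1.15 = $158,015.75.
Defendant was on pretrial release at the time (+15%): $158,015.75 × 1.15 = $181,718.11.
Offense involved a victim aged 65 or older (+$19,750 flat): $181,718.11 + $19,750 = $201,468.11.
Verified full-time employment (−$15,250 flat): $201,468.11 − $15,250 = $186,218.11.
Rounded to the nearest dollar: $186,218.

$186,218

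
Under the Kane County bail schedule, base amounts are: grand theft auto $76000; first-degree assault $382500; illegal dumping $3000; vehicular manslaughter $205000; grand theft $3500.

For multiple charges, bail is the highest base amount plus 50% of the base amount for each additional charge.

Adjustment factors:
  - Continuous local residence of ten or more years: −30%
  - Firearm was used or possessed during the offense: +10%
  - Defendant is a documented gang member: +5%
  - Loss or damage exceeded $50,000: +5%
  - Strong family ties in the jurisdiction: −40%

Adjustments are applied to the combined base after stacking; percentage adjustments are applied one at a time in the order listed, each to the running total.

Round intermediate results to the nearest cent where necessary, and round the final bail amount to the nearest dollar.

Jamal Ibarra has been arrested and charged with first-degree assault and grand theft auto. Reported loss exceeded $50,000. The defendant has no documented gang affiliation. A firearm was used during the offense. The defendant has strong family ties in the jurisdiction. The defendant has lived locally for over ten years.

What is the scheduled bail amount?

$203985

Base amounts from the schedule: first-degree assault $382500; grand theft auto $76000.
Stacking rule: highest base plus 50% of each additional charge. Highest is first-degree assault at $382500. Additional: $76000 × 50% = $38000. Combined base = $382500 + $38000 = $420500.
Continuous local residence of ten or more years (−30%): $420500 × 0.7 = $294350.
Firearm was used or possessed during the offense (+10%): $294350 × 1.1 = $323785.
Loss or damage exceeded $50,000 (+5%): $323785 × 1.05 = $339974.25.
Strong family ties in the jurisdiction (−40%): $339974.25 × 0.6 = $203984.55.
Rounded to the nearest dollar: $203985.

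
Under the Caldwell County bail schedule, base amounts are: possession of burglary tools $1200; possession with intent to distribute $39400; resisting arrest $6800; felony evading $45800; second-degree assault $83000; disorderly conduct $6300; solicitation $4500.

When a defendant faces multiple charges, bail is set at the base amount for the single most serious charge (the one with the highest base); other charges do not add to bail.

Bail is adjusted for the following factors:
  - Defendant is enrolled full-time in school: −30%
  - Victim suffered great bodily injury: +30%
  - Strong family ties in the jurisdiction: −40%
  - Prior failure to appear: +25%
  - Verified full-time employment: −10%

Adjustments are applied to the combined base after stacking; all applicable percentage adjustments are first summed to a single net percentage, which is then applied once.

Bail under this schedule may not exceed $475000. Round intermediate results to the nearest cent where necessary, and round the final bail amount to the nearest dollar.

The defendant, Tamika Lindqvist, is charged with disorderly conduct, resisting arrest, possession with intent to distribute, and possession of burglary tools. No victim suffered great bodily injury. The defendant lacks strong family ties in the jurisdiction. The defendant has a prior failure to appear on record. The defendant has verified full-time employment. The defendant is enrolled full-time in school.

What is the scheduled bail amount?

Base amounts from the schedule: disorderly conduct $6300; resisting arrest $6800; possession with intent to distribute $39400; possession of burglary tools $1200.
Stacking rule: use the highest base only. Highest is possession with intent to distribute at $39400. Combined base = $39400.
Net percentage adjustment: −30% +25% −10% = −15%. $39400 × 0.85 = $33490.
$33490 is within the $475000 maximum.

$33490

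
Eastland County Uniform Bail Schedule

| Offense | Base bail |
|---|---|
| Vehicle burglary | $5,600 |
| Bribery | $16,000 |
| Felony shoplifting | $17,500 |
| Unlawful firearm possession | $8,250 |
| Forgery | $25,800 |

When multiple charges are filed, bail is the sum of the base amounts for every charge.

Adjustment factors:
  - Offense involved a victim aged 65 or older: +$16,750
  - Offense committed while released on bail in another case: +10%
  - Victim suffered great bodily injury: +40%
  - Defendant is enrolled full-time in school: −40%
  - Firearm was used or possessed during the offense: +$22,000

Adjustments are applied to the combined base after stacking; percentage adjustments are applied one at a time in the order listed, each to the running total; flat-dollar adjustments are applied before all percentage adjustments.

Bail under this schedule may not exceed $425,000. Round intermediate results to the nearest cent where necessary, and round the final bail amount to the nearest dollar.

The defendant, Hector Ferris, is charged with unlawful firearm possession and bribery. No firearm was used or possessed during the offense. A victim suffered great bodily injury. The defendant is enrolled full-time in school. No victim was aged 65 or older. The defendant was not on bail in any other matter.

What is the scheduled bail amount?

Base amounts from the schedule: unlawful firearm possession $8,250; bribery $16,000.
Stacking rule: sum of all bases. $8,250 + $16,000 = $24,250.
Victim suffered great bodily injury (+40%): $24,250 × 1.4 = $33,950.
Defendant is enrolled full-time in school (−40%): $33,950 × 0.6 = $20,370.
$20,370 is within the $425,000 maximum.

$20,370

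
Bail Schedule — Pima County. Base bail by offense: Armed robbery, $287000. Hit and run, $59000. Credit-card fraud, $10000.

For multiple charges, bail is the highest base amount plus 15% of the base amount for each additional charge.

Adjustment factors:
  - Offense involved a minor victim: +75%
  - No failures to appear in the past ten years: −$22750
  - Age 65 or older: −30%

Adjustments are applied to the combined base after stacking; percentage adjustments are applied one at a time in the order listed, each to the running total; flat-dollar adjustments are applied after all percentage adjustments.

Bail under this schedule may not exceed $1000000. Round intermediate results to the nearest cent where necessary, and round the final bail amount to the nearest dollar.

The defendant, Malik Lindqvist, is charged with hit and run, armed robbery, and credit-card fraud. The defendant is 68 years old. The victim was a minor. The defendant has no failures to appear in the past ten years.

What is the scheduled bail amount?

$341504

Base amounts from the schedule: hit and run $59000; armed robbery $287000; credit-card fraud $10000.
Stacking rule: highest base plus 15% of each additional charge. Highest is armed robbery at $287000. Additional: $59000 × 15% = $8850; $10000 × 15% = $1500. Combined base = $287000 + $10350 = $297350.
Offense involved a minor victim (+75%): $297350 × 1.75 = $520362.50.
Age 65 or older (−30%): $520362.50 × 0.7 = $364253.75.
No failures to appear in the past ten years (−$22750 flat): $364253.75 − $22750 = $341503.75.
$341503.75 is within the $1000000 maximum.
Rounded to the nearest dollar: $341504.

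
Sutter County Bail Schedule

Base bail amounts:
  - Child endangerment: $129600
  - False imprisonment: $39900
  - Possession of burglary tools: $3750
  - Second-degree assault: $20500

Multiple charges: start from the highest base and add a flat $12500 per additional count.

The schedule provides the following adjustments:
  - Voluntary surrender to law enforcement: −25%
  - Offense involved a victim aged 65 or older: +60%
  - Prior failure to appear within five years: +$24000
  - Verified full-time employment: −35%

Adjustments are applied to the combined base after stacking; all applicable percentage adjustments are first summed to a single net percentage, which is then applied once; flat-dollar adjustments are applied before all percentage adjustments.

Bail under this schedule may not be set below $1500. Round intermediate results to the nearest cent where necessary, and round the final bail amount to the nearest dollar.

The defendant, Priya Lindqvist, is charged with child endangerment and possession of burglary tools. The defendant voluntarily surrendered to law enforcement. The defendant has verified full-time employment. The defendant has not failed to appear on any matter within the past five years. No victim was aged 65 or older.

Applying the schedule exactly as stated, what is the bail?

$56840

Base amounts from the schedule: child endangerment $129600; possession of burglary tools $3750.
Stacking rule: highest base plus $12500 per additional charge. Highest is child endangerment at $129600; 1 additional charge → +$12500. Combined base = $142100.
Net percentage adjustment: −25% −35% = −60%. $142100 × 0.4 = $56840.
$56840 is at or above the $1500 minimum.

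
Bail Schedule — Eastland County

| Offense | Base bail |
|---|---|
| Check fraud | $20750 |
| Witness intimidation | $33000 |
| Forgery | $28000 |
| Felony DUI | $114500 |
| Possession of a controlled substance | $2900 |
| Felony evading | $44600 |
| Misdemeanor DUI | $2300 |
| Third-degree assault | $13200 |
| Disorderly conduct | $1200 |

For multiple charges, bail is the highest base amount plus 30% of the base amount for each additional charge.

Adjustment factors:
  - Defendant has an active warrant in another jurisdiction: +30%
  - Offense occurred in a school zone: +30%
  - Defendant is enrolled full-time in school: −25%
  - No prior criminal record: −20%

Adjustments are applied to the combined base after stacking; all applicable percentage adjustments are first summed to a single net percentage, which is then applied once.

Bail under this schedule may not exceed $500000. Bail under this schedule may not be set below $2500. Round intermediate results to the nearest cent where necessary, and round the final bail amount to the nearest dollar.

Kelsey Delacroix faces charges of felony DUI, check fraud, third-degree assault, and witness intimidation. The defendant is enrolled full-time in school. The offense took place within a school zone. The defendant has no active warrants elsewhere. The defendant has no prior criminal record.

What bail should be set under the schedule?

Base amounts from the schedule: felony DUI $114500; check fraud $20750; third-degree assault $13200; witness intimidation $33000.
Stacking rule: highest base plus 30% of each additional charge. Highest is felony DUI at $114500. Additional: $20750 × 30% = $6225; $13200 × 30% = $3960; $33000 × 30% = $9900. Combined base = $114500 + $20085 = $134585.
Net percentage adjustment: +30% −25% −20% = −15%. $134585 × 0.85 = $114397.25.
$114397.25 is within the $500000 maximum.
$114397.25 is at or above the $2500 minimum.
Rounded to the nearest dollar: $114397.

$114397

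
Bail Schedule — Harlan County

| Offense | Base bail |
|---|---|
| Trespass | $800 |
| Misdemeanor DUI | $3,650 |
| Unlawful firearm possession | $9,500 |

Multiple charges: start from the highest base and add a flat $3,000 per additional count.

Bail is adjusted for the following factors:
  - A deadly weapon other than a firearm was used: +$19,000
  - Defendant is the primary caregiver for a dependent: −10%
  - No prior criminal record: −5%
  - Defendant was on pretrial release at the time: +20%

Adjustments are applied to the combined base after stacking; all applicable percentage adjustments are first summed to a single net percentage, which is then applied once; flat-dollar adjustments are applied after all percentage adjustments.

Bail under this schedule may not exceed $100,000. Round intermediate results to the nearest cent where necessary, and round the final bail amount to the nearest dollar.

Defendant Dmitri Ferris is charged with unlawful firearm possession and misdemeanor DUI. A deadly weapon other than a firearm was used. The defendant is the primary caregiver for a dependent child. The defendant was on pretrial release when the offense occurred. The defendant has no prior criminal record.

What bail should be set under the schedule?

$32,125

Base amounts from the schedule: unlawful firearm possession $9,500; misdemeanor DUI $3,650.
Stacking rule: highest base plus $3,000 per additional charge. Highest is unlawful firearm possession at $9,500; 1 additional charge → +$3,000. Combined base = $12,500.
Net percentage adjustment: −10% −5% +20% = +5%. $12,500 × 1.05 = $13,125.
A deadly weapon other than a firearm was used (+$19,000 flat): $13,125 + $19,000 = $32,125.
$32,125 is within the $100,000 maximum.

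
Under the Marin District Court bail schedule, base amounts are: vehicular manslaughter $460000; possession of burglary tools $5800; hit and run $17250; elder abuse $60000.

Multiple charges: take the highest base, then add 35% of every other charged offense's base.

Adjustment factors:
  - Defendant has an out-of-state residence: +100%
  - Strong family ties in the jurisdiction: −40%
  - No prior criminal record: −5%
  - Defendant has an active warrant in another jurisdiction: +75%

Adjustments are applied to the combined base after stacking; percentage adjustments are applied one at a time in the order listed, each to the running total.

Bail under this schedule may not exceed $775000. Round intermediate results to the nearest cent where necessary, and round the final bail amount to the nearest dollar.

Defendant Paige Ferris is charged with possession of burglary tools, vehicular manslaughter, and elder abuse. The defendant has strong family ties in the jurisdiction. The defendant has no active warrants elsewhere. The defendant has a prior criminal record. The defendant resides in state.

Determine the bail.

Base amounts from the schedule: possession of burglary tools $5800; vehicular manslaughter $460000; elder abuse $60000.
Stacking rule: highest base plus 35% of each additional charge. Highest is vehicular manslaughter at $460000. Additional: $5800 × 35% = $2030; $60000 × 35% = $21000. Combined base = $460000 + $23030 = $483030.
Strong family ties in the jurisdiction (−40%): $483030 × 0.6 = $289818.
$289818 is within the $775000 maximum.

$289818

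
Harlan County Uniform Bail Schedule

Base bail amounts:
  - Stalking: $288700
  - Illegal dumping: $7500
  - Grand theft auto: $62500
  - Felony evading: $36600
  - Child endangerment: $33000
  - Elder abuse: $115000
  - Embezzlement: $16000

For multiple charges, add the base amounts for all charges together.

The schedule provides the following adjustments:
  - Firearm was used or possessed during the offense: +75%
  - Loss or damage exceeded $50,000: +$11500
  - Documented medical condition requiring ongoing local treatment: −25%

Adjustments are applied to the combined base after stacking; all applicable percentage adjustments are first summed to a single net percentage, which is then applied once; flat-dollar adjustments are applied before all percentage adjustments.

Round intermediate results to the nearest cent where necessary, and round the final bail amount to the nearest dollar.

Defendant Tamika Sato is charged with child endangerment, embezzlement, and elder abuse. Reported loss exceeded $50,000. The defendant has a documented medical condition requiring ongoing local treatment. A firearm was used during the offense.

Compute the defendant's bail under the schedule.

$263250

Base amounts from the schedule: child endangerment $33000; embezzlement $16000; elder abuse $115000.
Stacking rule: sum of all bases. $33000 + $16000 + $115000 = $164000.
Loss or damage exceeded $50,000 (+$11500 flat): $164000 + $11500 = $175500.
Net percentage adjustment: +75% −25% = +50%. $175500 × 1.5 = $263250.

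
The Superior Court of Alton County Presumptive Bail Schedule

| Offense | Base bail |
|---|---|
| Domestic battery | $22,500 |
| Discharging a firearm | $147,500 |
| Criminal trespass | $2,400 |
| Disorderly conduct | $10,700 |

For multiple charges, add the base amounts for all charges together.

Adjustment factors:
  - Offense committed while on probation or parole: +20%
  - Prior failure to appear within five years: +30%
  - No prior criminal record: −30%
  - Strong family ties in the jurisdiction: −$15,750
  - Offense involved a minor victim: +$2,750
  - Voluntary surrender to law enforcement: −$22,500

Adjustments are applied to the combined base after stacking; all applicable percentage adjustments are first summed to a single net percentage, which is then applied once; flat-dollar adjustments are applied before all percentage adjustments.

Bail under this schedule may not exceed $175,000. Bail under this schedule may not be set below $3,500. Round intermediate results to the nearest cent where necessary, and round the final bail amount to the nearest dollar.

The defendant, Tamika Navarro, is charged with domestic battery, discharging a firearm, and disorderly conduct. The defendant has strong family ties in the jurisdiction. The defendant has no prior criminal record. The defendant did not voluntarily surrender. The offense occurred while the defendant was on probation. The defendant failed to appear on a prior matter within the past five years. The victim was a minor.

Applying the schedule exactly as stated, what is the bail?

$175,000

Base amounts from the schedule: domestic battery $22,500; discharging a firearm $147,500; disorderly conduct $10,700.
Stacking rule: sum of all bases. $22,500 + $147,500 + $10,700 = $180,700.
Strong family ties in the jurisdiction (−$15,750 flat): $180,700 − $15,750 = $164,950.
Offense involved a minor victim (+$2,750 flat): $164,950 + $2,750 = $167,700.
Net percentage adjustment: +20% +30% −30% = +20%. $167,700 × 1.2 = $201,240.
Result $201,240 exceeds the maximum of $175,000; bail is capped at $175,000.
$175,000 is at or above the $3,500 minimum.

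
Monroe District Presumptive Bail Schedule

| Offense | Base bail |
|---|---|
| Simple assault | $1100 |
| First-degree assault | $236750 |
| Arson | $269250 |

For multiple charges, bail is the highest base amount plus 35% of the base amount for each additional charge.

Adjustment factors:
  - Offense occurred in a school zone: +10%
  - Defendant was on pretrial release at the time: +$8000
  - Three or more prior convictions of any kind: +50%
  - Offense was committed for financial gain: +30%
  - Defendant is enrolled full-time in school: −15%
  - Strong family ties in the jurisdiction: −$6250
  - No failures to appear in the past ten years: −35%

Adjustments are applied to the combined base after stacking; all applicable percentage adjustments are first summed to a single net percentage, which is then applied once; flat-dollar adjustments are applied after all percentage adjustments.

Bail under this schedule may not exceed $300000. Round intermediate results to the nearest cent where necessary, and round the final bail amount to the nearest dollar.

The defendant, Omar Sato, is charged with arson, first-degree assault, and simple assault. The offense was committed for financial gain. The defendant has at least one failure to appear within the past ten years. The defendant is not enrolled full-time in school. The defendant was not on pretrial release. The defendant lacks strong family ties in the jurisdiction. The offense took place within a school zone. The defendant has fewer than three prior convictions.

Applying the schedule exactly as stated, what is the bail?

$300000

Base amounts from the schedule: arson $269250; first-degree assault $236750; simple assault $1100.
Stacking rule: highest base plus 35% of each additional charge. Highest is arson at $269250. Additional: $236750 × 35% = $82862.50; $1100 × 35% = $385. Combined base = $269250 + $83247.50 = $352497.50.
Net percentage adjustment: +10% +30% = +40%. $352497.50 × 1.4 = $493496.50.
Result $493496.50 exceeds the maximum of $300000; bail is capped at $300000.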